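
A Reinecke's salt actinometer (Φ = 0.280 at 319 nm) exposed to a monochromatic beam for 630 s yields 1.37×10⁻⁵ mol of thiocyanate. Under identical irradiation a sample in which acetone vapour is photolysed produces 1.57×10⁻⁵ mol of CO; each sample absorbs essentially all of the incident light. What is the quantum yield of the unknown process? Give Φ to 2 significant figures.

Φ = 0.32

Photons absorbed by the actinometer: 1.37×10⁻⁵ / 0.280 = 4.893×10⁻⁵ mol.
Φ(unknown) = 1.57×10⁻⁵ / 4.893×10⁻⁵ = 0.32.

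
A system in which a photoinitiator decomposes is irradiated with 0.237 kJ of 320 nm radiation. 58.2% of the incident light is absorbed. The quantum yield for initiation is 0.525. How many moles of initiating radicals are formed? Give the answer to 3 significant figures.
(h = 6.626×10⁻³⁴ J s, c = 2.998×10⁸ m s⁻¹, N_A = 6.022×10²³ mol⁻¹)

Photon energy at 320 nm: hc/λ = (6.626×10⁻³⁴)(2.998×10⁸)/(320×10⁻⁹) = 6.208×10⁻¹⁹ J.
Incident energy: 0.237 kJ = 237 J.
Photons incident: 237 / 6.208×10⁻¹⁹ = 3.818×10²⁰, i.e. 3.818×10²⁰/6.022×10²³ = 6.340×10⁻⁴ mol.
Photons absorbed: 0.582 × 6.340×10⁻⁴ = 3.690×10⁻⁴ mol.
Product: Φ × n_abs = 0.525 × 3.690×10⁻⁴ = 1.937×10⁻⁴ mol.

1.94×10⁻⁴ mol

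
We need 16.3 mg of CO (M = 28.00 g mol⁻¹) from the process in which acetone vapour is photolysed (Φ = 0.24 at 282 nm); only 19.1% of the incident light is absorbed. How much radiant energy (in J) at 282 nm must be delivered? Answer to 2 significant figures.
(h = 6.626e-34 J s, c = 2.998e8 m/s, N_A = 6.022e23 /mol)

Product: 16.3 mg / 28.00 g mol⁻¹ = 5.821e-4 mol.
Photons that must be absorbed: 5.821e-4 / 0.24 = 0.002425 mol.
Incident photons needed: 0.002425 / 0.191 = 0.01270 mol.
Photon energy: hc/λ = 7.044e-19 J; per mole, 4.242e5 J mol⁻¹.
Energy required: 0.01270 × 4.242e5 = 5400 J.

5400 J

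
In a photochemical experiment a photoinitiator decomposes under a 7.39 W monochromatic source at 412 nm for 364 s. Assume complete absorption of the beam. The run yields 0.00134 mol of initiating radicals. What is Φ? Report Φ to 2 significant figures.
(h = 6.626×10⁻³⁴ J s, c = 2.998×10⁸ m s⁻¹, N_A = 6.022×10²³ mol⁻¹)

Φ = 0.14

Photon energy at 412 nm: hc/λ = (6.626×10⁻³⁴)(2.998×10⁸)/(412×10⁻⁹) = 4.822×10⁻¹⁹ J.
Energy delivered: (7.39 W)(364 s) = 2690 J.
Photons incident: 2690 / 4.822×10⁻¹⁹ = 5.579×10²¹, i.e. 5.579×10²¹/6.022×10²³ = 0.009264 mol.
Φ = 0.00134 mol / 0.009264 mol photons = 0.14.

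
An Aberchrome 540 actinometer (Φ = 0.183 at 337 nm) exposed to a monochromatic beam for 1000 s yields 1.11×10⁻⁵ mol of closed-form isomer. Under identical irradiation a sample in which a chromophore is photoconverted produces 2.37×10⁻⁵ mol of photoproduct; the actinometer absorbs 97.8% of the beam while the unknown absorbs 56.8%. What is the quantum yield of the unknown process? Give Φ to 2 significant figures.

Photons absorbed by the actinometer: 1.11×10⁻⁵ / 0.183 = 6.066×10⁻⁵ mol.
Incident flux: 6.066×10⁻⁵ / 0.978 = 6.202×10⁻⁵ einstein.
Absorbed by unknown: 0.568 × 6.202×10⁻⁵ = 3.523×10⁻⁵ mol.
Φ(unknown) = 2.37×10⁻⁵ / 3.523×10⁻⁵ = 0.67.

Φ = 0.67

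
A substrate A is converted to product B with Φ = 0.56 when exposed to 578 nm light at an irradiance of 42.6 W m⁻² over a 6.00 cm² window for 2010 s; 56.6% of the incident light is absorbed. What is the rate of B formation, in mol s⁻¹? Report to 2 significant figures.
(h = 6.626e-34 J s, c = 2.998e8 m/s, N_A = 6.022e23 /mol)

Photon energy at 578 nm: hc/λ = (6.626e-34)(2.998e8)/(578e-9) = 3.437e-19 J.
Energy delivered: (42.6 W m⁻²)(6.00e-4 m²)(2010 s) = 51.38 J.
Photons incident: 51.38 / 3.437e-19 = 1.495e20, i.e. 1.495e20/6.022e23 = 2.483e-4 mol.
Photons absorbed: 0.566 × 2.483e-4 = 1.405e-4 mol.
Product formed: 0.56 × 1.405e-4 = 7.868e-5 mol.
Rate: 7.868e-5 / 2010 s = 3.9e-8 mol s⁻¹.

3.9e-8 mol s⁻¹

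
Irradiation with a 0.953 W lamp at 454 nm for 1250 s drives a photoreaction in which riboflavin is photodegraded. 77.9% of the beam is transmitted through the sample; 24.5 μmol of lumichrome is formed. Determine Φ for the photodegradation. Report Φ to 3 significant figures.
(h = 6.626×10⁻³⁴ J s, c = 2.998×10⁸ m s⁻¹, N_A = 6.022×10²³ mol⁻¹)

Φ = 0.0245

Product: 24.5 μmol = 2.45×10⁻⁵ mol.
Photon energy at 454 nm: hc/λ = (6.626×10⁻³⁴)(2.998×10⁸)/(454×10⁻⁹) = 4.375×10⁻¹⁹ J.
Energy delivered: (0.953 W)(1250 s) = 1191 J.
Photons incident: 1191 / 4.375×10⁻¹⁹ = 2.722×10²¹, i.e. 2.722×10²¹/6.022×10²³ = 0.004520 mol.
Fraction absorbed: 1 − 77.9/100 = 0.2210.
Photons absorbed: 0.2210 × 0.004520 = 9.989×10⁻⁴ mol.
Φ = 2.45×10⁻⁵ mol / 9.989×10⁻⁴ mol photons = 0.0245.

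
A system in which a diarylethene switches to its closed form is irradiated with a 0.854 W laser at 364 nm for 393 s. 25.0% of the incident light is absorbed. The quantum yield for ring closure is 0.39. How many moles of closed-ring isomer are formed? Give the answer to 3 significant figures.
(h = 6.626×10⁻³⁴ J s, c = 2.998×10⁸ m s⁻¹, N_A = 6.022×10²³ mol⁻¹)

9.96×10⁻⁵ mol

Photon energy at 364 nm: hc/λ = (6.626×10⁻³⁴)(2.998×10⁸)/(364×10⁻⁹) = 5.457×10⁻¹⁹ J.
Energy delivered: (0.854 W)(393 s) = 335.6 J.
Photons incident: 335.6 / 5.457×10⁻¹⁹ = 6.150×10²⁰, i.e. 6.150×10²⁰/6.022×10²³ = 0.001021 mol.
Photons absorbed: 0.250 × 0.001021 = 2.553×10⁻⁴ mol.
Product: Φ × n_abs = 0.39 × 2.553×10⁻⁴ = 9.957×10⁻⁵ mol.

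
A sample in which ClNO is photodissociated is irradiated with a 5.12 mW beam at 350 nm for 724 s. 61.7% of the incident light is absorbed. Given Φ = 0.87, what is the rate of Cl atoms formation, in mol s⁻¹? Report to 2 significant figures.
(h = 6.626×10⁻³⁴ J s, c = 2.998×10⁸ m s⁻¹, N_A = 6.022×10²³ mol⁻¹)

Photon energy at 350 nm: hc/λ = (6.626×10⁻³⁴)(2.998×10⁸)/(350×10⁻⁹) = 5.676×10⁻¹⁹ J.
Energy delivered: (5.12 mW)(724 s) = 3.707 J.
Photons incident: 3.707 / 5.676×10⁻¹⁹ = 6.531×10¹⁸, i.e. 6.531×10¹⁸/6.022×10²³ = 1.085×10⁻⁵ mol.
Photons absorbed: 0.617 × 1.085×10⁻⁵ = 6.694×10⁻⁶ mol.
Product formed: 0.87 × 6.694×10⁻⁶ = 5.824×10⁻⁶ mol.
Rate: 5.824×10⁻⁶ / 724 s = 8.0×10⁻⁹ mol s⁻¹.

8.0×10⁻⁹ mol s⁻¹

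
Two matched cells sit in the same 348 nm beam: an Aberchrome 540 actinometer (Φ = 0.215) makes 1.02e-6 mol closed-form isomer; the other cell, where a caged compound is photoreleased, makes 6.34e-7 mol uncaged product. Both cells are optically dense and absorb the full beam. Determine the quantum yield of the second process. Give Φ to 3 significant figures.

Photons absorbed by the actinometer: 1.02e-6 / 0.215 = 4.744e-6 mol.
Φ(unknown) = 6.34e-7 / 4.744e-6 = 0.134.

Φ = 0.134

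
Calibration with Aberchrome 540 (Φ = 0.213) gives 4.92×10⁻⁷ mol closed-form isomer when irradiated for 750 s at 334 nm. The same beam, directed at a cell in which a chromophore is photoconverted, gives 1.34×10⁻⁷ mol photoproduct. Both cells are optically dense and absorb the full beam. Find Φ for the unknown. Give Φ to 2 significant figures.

Φ = 0.058

Photons absorbed by the actinometer: 4.92×10⁻⁷ / 0.213 = 2.310×10⁻⁶ mol.
Φ(unknown) = 1.34×10⁻⁷ / 2.310×10⁻⁶ = 0.058.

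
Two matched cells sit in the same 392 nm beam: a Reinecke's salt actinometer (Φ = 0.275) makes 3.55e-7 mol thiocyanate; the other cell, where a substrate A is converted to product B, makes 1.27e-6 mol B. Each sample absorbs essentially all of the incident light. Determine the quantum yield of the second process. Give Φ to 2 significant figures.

Φ = 0.98

Photons absorbed by the actinometer: 3.55e-7 / 0.275 = 1.291e-6 mol.
Φ(unknown) = 1.27e-6 / 1.291e-6 = 0.98.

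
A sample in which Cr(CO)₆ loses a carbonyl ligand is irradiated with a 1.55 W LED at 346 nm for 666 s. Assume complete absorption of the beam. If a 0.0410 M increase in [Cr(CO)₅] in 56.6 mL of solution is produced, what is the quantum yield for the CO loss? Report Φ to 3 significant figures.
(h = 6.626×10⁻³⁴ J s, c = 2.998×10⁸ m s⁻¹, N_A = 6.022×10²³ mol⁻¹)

Product: (0.0410 M)(0.0566 L) = 0.002321 mol.
Photon energy at 346 nm: hc/λ = (6.626×10⁻³⁴)(2.998×10⁸)/(346×10⁻⁹) = 5.741×10⁻¹⁹ J.
Energy delivered: (1.55 W)(666 s) = 1032 J.
Photons incident: 1032 / 5.741×10⁻¹⁹ = 1.798×10²¹, i.e. 1.798×10²¹/6.022×10²³ = 0.002986 mol.
Φ = 0.002321 mol / 0.002986 mol photons = 0.777.

Φ = 0.777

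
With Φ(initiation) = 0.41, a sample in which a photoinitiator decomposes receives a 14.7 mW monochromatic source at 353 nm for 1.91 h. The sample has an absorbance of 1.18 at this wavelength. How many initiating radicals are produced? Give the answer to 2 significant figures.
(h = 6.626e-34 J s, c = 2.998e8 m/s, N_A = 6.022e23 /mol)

Photon energy at 353 nm: hc/λ = (6.626e-34)(2.998e8)/(353e-9) = 5.627e-19 J.
Energy delivered: (14.7 mW)(6876 s) = 101.1 J.
Photons incident: 101.1 / 5.627e-19 = 1.797e20, i.e. 1.797e20/6.022e23 = 2.984e-4 mol.
Fraction absorbed: 1 − 10^(−1.18) = 0.9339.
Photons absorbed: 0.9339 × 2.984e-4 = 2.787e-4 mol.
Product: Φ × n_abs = 0.41 × 2.787e-4 = 1.143e-4 mol.
As a count: 1.143e-4 × 6.022e23 = 6.9e19.

6.9e19 initiating radicals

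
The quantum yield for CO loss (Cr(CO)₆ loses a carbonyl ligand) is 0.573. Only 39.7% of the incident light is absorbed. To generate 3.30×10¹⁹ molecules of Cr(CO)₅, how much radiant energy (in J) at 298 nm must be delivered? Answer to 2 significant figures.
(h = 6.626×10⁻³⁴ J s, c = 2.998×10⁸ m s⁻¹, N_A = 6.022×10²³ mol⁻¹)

97 J

Product: 3.30×10¹⁹ / 6.022×10²³ = 5.480×10⁻⁵ mol.
Photons that must be absorbed: 5.480×10⁻⁵ / 0.573 = 9.564×10⁻⁵ mol.
Incident photons needed: 9.564×10⁻⁵ / 0.397 = 2.409×10⁻⁴ mol.
Photon energy: hc/λ = 6.666×10⁻¹⁹ J; per mole, 4.014×10⁵ J mol⁻¹.
Energy required: 2.409×10⁻⁴ × 4.014×10⁵ = 97 J.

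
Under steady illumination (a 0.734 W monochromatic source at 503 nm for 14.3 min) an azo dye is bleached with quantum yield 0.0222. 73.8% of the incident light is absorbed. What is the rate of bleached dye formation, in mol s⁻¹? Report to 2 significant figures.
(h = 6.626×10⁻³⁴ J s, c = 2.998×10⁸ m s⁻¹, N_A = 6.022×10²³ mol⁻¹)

5.1×10⁻⁸ mol s⁻¹

Photon energy at 503 nm: hc/λ = (6.626×10⁻³⁴)(2.998×10⁸)/(503×10⁻⁹) = 3.949×10⁻¹⁹ J.
Energy delivered: (0.734 W)(858 s) = 629.8 J.
Photons incident: 629.8 / 3.949×10⁻¹⁹ = 1.595×10²¹, i.e. 1.595×10²¹/6.022×10²³ = 0.002649 mol.
Photons absorbed: 0.738 × 0.002649 = 0.001955 mol.
Product formed: 0.0222 × 0.001955 = 4.340×10⁻⁵ mol.
Rate: 4.340×10⁻⁵ / 858 s = 5.1×10⁻⁸ mol s⁻¹.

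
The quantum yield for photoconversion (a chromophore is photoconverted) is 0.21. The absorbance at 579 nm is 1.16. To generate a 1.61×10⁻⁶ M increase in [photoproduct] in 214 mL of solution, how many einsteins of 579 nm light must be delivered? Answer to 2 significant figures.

Product: (1.61×10⁻⁶ M)(0.214 L) = 3.445×10⁻⁷ mol.
Photons that must be absorbed: 3.445×10⁻⁷ / 0.21 = 1.640×10⁻⁶ mol.
Fraction absorbed: 1 − 10^(−1.16) = 0.9308.
Incident photons needed: 1.640×10⁻⁶ / 0.9308 = 1.762×10⁻⁶ mol.

1.8×10⁻⁶ einstein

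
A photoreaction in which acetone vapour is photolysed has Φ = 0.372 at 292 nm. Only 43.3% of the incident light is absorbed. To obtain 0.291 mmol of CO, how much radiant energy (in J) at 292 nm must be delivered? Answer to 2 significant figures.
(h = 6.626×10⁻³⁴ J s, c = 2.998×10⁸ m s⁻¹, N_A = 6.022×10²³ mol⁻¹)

Product: 0.291 mmol = 2.91×10⁻⁴ mol.
Photons that must be absorbed: 2.91×10⁻⁴ / 0.372 = 7.823×10⁻⁴ mol.
Incident photons needed: 7.823×10⁻⁴ / 0.433 = 0.001807 mol.
Photon energy: hc/λ = 6.803×10⁻¹⁹ J; per mole, 4.097×10⁵ J mol⁻¹.
Energy required: 0.001807 × 4.097×10⁵ = 740 J.

740 J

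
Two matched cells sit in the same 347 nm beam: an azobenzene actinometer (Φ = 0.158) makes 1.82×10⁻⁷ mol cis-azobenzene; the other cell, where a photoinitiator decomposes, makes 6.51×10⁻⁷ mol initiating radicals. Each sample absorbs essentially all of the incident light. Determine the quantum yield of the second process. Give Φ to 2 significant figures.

Φ = 0.57

Photons absorbed by the actinometer: 1.82×10⁻⁷ / 0.158 = 1.152×10⁻⁶ mol.
Φ(unknown) = 6.51×10⁻⁷ / 1.152×10⁻⁶ = 0.57.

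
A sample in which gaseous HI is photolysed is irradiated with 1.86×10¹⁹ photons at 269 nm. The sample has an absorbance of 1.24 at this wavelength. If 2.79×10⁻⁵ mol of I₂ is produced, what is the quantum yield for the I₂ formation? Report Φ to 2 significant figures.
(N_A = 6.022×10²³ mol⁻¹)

Moles of photons: 1.86×10¹⁹ / 6.022×10²³ = 3.089×10⁻⁵ mol.
Fraction absorbed: 1 − 10^(−1.24) = 0.9425.
Photons absorbed: 0.9425 × 3.089×10⁻⁵ = 2.911×10⁻⁵ mol.
Φ = 2.79×10⁻⁵ mol / 2.911×10⁻⁵ mol photons = 0.96.

Φ = 0.96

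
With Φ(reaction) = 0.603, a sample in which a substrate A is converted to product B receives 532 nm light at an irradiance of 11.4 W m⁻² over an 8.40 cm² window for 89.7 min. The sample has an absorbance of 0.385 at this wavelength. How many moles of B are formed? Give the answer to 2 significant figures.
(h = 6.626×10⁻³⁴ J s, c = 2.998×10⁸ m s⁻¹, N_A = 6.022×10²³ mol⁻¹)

Photon energy at 532 nm: hc/λ = (6.626×10⁻³⁴)(2.998×10⁸)/(532×10⁻⁹) = 3.734×10⁻¹⁹ J.
Energy delivered: (11.4 W m⁻²)(8.40×10⁻⁴ m²)(5382 s) = 51.54 J.
Photons incident: 51.54 / 3.734×10⁻¹⁹ = 1.380×10²⁰, i.e. 1.380×10²⁰/6.022×10²³ = 2.292×10⁻⁴ mol.
Fraction absorbed: 1 − 10^(−0.385) = 0.5879.
Photons absorbed: 0.5879 × 2.292×10⁻⁴ = 1.347×10⁻⁴ mol.
Product: Φ × n_abs = 0.603 × 1.347×10⁻⁴ = 8.122×10⁻⁵ mol.

8.1×10⁻⁵ mol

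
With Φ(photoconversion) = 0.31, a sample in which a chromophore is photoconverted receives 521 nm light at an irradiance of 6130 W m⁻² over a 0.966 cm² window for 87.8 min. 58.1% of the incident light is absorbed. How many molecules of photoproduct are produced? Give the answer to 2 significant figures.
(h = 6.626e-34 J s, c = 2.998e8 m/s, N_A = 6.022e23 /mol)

Photon energy at 521 nm: hc/λ = (6.626e-34)(2.998e8)/(521e-9) = 3.813e-19 J.
Energy delivered: (6130 W m⁻²)(0.966e-4 m²)(5268 s) = 3119 J.
Photons incident: 3119 / 3.813e-19 = 8.180e21, i.e. 8.180e21/6.022e23 = 0.01358 mol.
Photons absorbed: 0.581 × 0.01358 = 0.007890 mol.
Product: Φ × n_abs = 0.31 × 0.007890 = 0.002446 mol.
As a count: 0.002446 × 6.022e23 = 1.5e21.

1.5e21 molecules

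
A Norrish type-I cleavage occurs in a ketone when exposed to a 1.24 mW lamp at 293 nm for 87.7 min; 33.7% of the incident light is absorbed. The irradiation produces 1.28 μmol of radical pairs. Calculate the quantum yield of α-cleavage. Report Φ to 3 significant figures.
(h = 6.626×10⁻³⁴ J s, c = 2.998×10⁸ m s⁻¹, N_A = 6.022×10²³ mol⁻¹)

Product: 1.28 μmol = 1.28×10⁻⁶ mol.
Photon energy at 293 nm: hc/λ = (6.626×10⁻³⁴)(2.998×10⁸)/(293×10⁻⁹) = 6.780×10⁻¹⁹ J.
Energy delivered: (1.24 mW)(5262 s) = 6.525 J.
Photons incident: 6.525 / 6.780×10⁻¹⁹ = 9.624×10¹⁸, i.e. 9.624×10¹⁸/6.022×10²³ = 1.598×10⁻⁵ mol.
Photons absorbed: 0.337 × 1.598×10⁻⁵ = 5.385×10⁻⁶ mol.
Φ = 1.28×10⁻⁶ mol / 5.385×10⁻⁶ mol photons = 0.238.

Φ = 0.238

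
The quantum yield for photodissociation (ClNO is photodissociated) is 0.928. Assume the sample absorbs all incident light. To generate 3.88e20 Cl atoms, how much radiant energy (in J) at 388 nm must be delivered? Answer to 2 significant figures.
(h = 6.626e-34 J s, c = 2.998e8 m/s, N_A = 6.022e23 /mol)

210 J

Product: 3.88e20 / 6.022e23 = 6.443e-4 mol.
Photons that must be absorbed: 6.443e-4 / 0.928 = 6.943e-4 mol.
Photon energy: hc/λ = 5.120e-19 J; per mole, 3.083e5 J mol⁻¹.
Energy required: 6.943e-4 × 3.083e5 = 210 J.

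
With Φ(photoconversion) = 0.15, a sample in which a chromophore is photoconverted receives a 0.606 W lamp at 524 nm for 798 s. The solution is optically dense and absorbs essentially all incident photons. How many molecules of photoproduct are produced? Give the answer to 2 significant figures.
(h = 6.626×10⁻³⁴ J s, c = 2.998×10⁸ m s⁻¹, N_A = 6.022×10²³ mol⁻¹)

Photon energy at 524 nm: hc/λ = (6.626×10⁻³⁴)(2.998×10⁸)/(524×10⁻⁹) = 3.791×10⁻¹⁹ J.
Energy delivered: (0.606 W)(798 s) = 483.6 J.
Photons incident: 483.6 / 3.791×10⁻¹⁹ = 1.276×10²¹, i.e. 1.276×10²¹/6.022×10²³ = 0.002119 mol.
Product: Φ × n_abs = 0.15 × 0.002119 = 3.178×10⁻⁴ mol.
As a count: 3.178×10⁻⁴ × 6.022×10²³ = 1.9×10²⁰.

1.9×10²⁰ molecules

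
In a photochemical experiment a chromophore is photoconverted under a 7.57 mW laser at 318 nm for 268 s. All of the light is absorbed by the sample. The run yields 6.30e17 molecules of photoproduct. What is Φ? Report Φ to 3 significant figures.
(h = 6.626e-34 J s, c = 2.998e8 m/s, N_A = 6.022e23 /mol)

Product: 6.30e17 / 6.022e23 = 1.046e-6 mol.
Photon energy at 318 nm: hc/λ = (6.626e-34)(2.998e8)/(318e-9) = 6.247e-19 J.
Energy delivered: (7.57 mW)(268 s) = 2.029 J.
Photons incident: 2.029 / 6.247e-19 = 3.248e18, i.e. 3.248e18/6.022e23 = 5.394e-6 mol.
Φ = 1.046e-6 mol / 5.394e-6 mol photons = 0.194.

Φ = 0.194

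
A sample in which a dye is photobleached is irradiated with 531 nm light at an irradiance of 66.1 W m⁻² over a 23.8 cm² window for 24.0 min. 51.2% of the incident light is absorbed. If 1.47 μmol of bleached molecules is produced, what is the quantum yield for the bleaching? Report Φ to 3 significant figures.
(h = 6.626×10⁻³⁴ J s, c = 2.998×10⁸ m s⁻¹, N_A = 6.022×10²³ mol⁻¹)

Product: 1.47 μmol = 1.47×10⁻⁶ mol.
Photon energy at 531 nm: hc/λ = (6.626×10⁻³⁴)(2.998×10⁸)/(531×10⁻⁹) = 3.741×10⁻¹⁹ J.
Energy delivered: (66.1 W m⁻²)(23.8×10⁻⁴ m²)(1440 s) = 226.5 J.
Photons incident: 226.5 / 3.741×10⁻¹⁹ = 6.055×10²⁰, i.e. 6.055×10²⁰/6.022×10²³ = 0.001005 mol.
Photons absorbed: 0.512 × 0.001005 = 5.146×10⁻⁴ mol.
Φ = 1.47×10⁻⁶ mol / 5.146×10⁻⁴ mol photons = 0.00286.

Φ = 0.00286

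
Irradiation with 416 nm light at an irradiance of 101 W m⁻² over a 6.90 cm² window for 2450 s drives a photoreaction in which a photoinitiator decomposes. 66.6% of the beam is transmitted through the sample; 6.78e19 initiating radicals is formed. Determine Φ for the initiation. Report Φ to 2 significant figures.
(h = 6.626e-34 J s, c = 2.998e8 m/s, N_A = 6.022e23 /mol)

Product: 6.78e19 / 6.022e23 = 1.126e-4 mol.
Photon energy at 416 nm: hc/λ = (6.626e-34)(2.998e8)/(416e-9) = 4.775e-19 J.
Energy delivered: (101 W m⁻²)(6.90e-4 m²)(2450 s) = 170.7 J.
Photons incident: 170.7 / 4.775e-19 = 3.575e20, i.e. 3.575e20/6.022e23 = 5.937e-4 mol.
Fraction absorbed: 1 − 66.6/100 = 0.3340.
Photons absorbed: 0.3340 × 5.937e-4 = 1.983e-4 mol.
Φ = 1.126e-4 mol / 1.983e-4 mol photons = 0.57.

Φ = 0.57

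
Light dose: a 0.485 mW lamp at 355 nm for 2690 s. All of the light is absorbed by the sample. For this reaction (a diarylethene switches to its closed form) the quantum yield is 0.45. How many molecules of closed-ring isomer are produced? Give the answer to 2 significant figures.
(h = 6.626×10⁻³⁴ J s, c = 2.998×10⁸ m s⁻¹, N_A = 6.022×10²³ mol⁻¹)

Photon energy at 355 nm: hc/λ = (6.626×10⁻³⁴)(2.998×10⁸)/(355×10⁻⁹) = 5.596×10⁻¹⁹ J.
Energy delivered: (0.485 mW)(2690 s) = 1.305 J.
Photons incident: 1.305 / 5.596×10⁻¹⁹ = 2.332×10¹⁸, i.e. 2.332×10¹⁸/6.022×10²³ = 3.872×10⁻⁶ mol.
Product: Φ × n_abs = 0.45 × 3.872×10⁻⁶ = 1.742×10⁻⁶ mol.
As a count: 1.742×10⁻⁶ × 6.022×10²³ = 1.0×10¹⁸.

1.0×10¹⁸ molecules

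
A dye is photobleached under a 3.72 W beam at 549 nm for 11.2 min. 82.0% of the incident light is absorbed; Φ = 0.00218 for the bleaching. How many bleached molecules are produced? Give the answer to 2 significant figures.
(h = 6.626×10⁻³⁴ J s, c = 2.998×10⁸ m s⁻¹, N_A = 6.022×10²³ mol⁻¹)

Photon energy at 549 nm: hc/λ = (6.626×10⁻³⁴)(2.998×10⁸)/(549×10⁻⁹) = 3.618×10⁻¹⁹ J.
Energy delivered: (3.72 W)(672 s) = 2500 J.
Photons incident: 2500 / 3.618×10⁻¹⁹ = 6.910×10²¹, i.e. 6.910×10²¹/6.022×10²³ = 0.01147 mol.
Photons absorbed: 0.820 × 0.01147 = 0.009405 mol.
Product: Φ × n_abs = 0.00218 × 0.009405 = 2.050×10⁻⁵ mol.
As a count: 2.050×10⁻⁵ × 6.022×10²³ = 1.2×10¹⁹.

1.2×10¹⁹ bleached molecules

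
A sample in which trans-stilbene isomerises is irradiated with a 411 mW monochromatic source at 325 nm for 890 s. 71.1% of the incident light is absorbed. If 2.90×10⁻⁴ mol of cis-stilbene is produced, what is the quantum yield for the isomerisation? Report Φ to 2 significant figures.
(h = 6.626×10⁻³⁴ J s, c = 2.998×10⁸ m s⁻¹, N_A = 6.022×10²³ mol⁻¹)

Φ = 0.41

Photon energy at 325 nm: hc/λ = (6.626×10⁻³⁴)(2.998×10⁸)/(325×10⁻⁹) = 6.112×10⁻¹⁹ J.
Energy delivered: (411 mW)(890 s) = 365.8 J.
Photons incident: 365.8 / 6.112×10⁻¹⁹ = 5.985×10²⁰, i.e. 5.985×10²⁰/6.022×10²³ = 9.939×10⁻⁴ mol.
Photons absorbed: 0.711 × 9.939×10⁻⁴ = 7.067×10⁻⁴ mol.
Φ = 2.90×10⁻⁴ mol / 7.067×10⁻⁴ mol photons = 0.41.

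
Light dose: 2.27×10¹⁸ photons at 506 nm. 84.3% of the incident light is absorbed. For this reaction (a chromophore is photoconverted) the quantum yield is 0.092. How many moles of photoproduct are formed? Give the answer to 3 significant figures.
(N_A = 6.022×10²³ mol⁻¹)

Moles of photons: 2.27×10¹⁸ / 6.022×10²³ = 3.770×10⁻⁶ mol.
Photons absorbed: 0.843 × 3.770×10⁻⁶ = 3.178×10⁻⁶ mol.
Product: Φ × n_abs = 0.092 × 3.178×10⁻⁶ = 2.924×10⁻⁷ mol.

2.92×10⁻⁷ mol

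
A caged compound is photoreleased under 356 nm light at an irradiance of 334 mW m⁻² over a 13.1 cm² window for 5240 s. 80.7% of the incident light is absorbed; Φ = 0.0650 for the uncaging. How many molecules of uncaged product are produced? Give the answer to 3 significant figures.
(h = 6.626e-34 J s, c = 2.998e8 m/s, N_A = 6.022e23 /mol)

Photon energy at 356 nm: hc/λ = (6.626e-34)(2.998e8)/(356e-9) = 5.580e-19 J.
Energy delivered: (334 mW m⁻²)(13.1e-4 m²)(5240 s) = 2.293 J.
Photons incident: 2.293 / 5.580e-19 = 4.109e18, i.e. 4.109e18/6.022e23 = 6.823e-6 mol.
Photons absorbed: 0.807 × 6.823e-6 = 5.506e-6 mol.
Product: Φ × n_abs = 0.0650 × 5.506e-6 = 3.579e-7 mol.
As a count: 3.579e-7 × 6.022e23 = 2.16e17.

2.16e17 molecules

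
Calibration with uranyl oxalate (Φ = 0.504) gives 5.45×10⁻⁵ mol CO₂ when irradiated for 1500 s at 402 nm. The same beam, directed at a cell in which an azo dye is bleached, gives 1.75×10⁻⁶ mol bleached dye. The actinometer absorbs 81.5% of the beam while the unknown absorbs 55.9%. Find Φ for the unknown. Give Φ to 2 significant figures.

Φ = 0.024

Photons absorbed by the actinometer: 5.45×10⁻⁵ / 0.504 = 1.081×10⁻⁴ mol.
Incident flux: 1.081×10⁻⁴ / 0.815 = 1.326×10⁻⁴ einstein.
Absorbed by unknown: 0.559 × 1.326×10⁻⁴ = 7.412×10⁻⁵ mol.
Φ(unknown) = 1.75×10⁻⁶ / 7.412×10⁻⁵ = 0.024.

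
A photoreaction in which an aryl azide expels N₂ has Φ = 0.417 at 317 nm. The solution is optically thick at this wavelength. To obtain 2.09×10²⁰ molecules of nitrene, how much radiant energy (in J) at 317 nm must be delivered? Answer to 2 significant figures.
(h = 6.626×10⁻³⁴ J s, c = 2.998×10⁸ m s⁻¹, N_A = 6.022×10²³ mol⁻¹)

310 J

Product: 2.09×10²⁰ / 6.022×10²³ = 3.471×10⁻⁴ mol.
Photons that must be absorbed: 3.471×10⁻⁴ / 0.417 = 8.324×10⁻⁴ mol.
Photon energy: hc/λ = 6.266×10⁻¹⁹ J; per mole, 3.773×10⁵ J mol⁻¹.
Energy required: 8.324×10⁻⁴ × 3.773×10⁵ = 310 J.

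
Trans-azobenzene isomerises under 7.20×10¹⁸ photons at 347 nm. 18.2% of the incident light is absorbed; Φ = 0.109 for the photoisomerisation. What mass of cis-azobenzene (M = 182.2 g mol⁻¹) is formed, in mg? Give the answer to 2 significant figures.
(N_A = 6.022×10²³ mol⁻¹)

Moles of photons: 7.20×10¹⁸ / 6.022×10²³ = 1.196×10⁻⁵ mol.
Photons absorbed: 0.182 × 1.196×10⁻⁵ = 2.177×10⁻⁶ mol.
Product: Φ × n_abs = 0.109 × 2.177×10⁻⁶ = 2.373×10⁻⁷ mol.
Mass: 2.373×10⁻⁷ × 182.2 = 4.324×10⁻⁵ g = 0.043 mg.

0.043 mg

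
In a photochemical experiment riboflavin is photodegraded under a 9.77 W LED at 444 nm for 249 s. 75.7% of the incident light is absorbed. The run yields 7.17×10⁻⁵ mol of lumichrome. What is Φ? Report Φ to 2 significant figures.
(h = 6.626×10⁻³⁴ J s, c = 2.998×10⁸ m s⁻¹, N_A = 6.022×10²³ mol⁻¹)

Φ = 0.010

Photon energy at 444 nm: hc/λ = (6.626×10⁻³⁴)(2.998×10⁸)/(444×10⁻⁹) = 4.474×10⁻¹⁹ J.
Energy delivered: (9.77 W)(249 s) = 2433 J.
Photons incident: 2433 / 4.474×10⁻¹⁹ = 5.438×10²¹, i.e. 5.438×10²¹/6.022×10²³ = 0.009030 mol.
Photons absorbed: 0.757 × 0.009030 = 0.006836 mol.
Φ = 7.17×10⁻⁵ mol / 0.006836 mol photons = 0.010.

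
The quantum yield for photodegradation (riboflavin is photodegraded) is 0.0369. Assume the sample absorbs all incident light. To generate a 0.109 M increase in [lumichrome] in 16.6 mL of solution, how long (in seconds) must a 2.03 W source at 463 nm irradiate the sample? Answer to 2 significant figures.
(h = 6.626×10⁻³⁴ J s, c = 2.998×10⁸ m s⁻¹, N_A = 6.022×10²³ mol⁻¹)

Product: (0.109 M)(0.0166 L) = 0.001809 mol.
Photons that must be absorbed: 0.001809 / 0.0369 = 0.04902 mol.
Photon energy: hc/λ = 4.290×10⁻¹⁹ J; per mole, 2.583×10⁵ J mol⁻¹.
Energy required: 0.04902 × 2.583×10⁵ = 1.266×10⁴ J.
Time: 1.266×10⁴ J / 2.03 W = 6200 s.

t ≈ 6200 s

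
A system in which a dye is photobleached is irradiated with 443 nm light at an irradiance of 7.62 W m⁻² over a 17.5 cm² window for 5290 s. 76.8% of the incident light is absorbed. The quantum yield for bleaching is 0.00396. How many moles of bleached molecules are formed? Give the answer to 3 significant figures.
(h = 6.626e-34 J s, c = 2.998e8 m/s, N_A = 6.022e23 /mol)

7.94e-7 mol

Photon energy at 443 nm: hc/λ = (6.626e-34)(2.998e8)/(443e-9) = 4.484e-19 J.
Energy delivered: (7.62 W m⁻²)(17.5e-4 m²)(5290 s) = 70.54 J.
Photons incident: 70.54 / 4.484e-19 = 1.573e20, i.e. 1.573e20/6.022e23 = 2.612e-4 mol.
Photons absorbed: 0.768 × 2.612e-4 = 2.006e-4 mol.
Product: Φ × n_abs = 0.00396 × 2.006e-4 = 7.944e-7 mol.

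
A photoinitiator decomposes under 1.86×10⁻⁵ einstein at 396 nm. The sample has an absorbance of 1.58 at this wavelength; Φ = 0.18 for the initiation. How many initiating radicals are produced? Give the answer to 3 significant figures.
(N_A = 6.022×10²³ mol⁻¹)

Fraction absorbed: 1 − 10^(−1.58) = 0.9737.
Photons absorbed: 0.9737 × 1.86×10⁻⁵ = 1.811×10⁻⁵ mol.
Product: Φ × n_abs = 0.18 × 1.811×10⁻⁵ = 3.260×10⁻⁶ mol.
As a count: 3.260×10⁻⁶ × 6.022×10²³ = 1.96×10¹⁸.

1.96×10¹⁸ initiating radicals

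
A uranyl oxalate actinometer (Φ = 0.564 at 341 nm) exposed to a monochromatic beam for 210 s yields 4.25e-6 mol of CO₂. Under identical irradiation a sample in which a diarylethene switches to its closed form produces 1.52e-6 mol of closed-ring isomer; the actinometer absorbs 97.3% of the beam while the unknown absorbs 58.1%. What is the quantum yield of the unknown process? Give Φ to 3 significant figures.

Φ = 0.338

Photons absorbed by the actinometer: 4.25e-6 / 0.564 = 7.535e-6 mol.
Incident flux: 7.535e-6 / 0.973 = 7.744e-6 einstein.
Absorbed by unknown: 0.581 × 7.744e-6 = 4.499e-6 mol.
Φ(unknown) = 1.52e-6 / 4.499e-6 = 0.338.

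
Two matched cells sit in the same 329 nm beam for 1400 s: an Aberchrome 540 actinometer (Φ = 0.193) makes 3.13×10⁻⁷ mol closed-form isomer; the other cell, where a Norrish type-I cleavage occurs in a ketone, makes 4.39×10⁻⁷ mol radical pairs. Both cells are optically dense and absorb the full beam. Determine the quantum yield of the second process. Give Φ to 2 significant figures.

Photons absorbed by the actinometer: 3.13×10⁻⁷ / 0.193 = 1.622×10⁻⁶ mol.
Φ(unknown) = 4.39×10⁻⁷ / 1.622×10⁻⁶ = 0.27.

Φ = 0.27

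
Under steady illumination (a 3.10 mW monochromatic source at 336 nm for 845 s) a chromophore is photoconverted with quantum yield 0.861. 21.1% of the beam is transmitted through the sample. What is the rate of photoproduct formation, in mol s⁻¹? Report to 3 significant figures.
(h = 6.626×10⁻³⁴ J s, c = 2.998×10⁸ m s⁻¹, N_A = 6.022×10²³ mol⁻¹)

Photon energy at 336 nm: hc/λ = (6.626×10⁻³⁴)(2.998×10⁸)/(336×10⁻⁹) = 5.912×10⁻¹⁹ J.
Energy delivered: (3.10 mW)(845 s) = 2.620 J.
Photons incident: 2.620 / 5.912×10⁻¹⁹ = 4.432×10¹⁸, i.e. 4.432×10¹⁸/6.022×10²³ = 7.360×10⁻⁶ mol.
Fraction absorbed: 1 − 21.1/100 = 0.7890.
Photons absorbed: 0.7890 × 7.360×10⁻⁶ = 5.807×10⁻⁶ mol.
Product formed: 0.861 × 5.807×10⁻⁶ = 5.000×10⁻⁶ mol.
Rate: 5.000×10⁻⁶ / 845 s = 5.92×10⁻⁹ mol s⁻¹.

5.92×10⁻⁹ mol s⁻¹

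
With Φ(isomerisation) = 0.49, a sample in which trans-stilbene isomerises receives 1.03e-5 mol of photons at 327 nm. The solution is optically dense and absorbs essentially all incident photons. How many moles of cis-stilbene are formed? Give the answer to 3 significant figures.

5.05e-6 mol

Product: Φ × n_abs = 0.49 × 1.03e-5 = 5.047e-6 mol.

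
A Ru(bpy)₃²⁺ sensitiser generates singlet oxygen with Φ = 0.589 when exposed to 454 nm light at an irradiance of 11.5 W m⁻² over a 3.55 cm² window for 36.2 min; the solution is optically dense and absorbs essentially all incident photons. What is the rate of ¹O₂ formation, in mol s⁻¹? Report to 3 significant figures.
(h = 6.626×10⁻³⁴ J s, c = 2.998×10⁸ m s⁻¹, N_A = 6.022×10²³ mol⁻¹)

9.13×10⁻⁹ mol s⁻¹

Photon energy at 454 nm: hc/λ = (6.626×10⁻³⁴)(2.998×10⁸)/(454×10⁻⁹) = 4.375×10⁻¹⁹ J.
Energy delivered: (11.5 W m⁻²)(3.55×10⁻⁴ m²)(2172 s) = 8.867 J.
Photons incident: 8.867 / 4.375×10⁻¹⁹ = 2.027×10¹⁹, i.e. 2.027×10¹⁹/6.022×10²³ = 3.366×10⁻⁵ mol.
Product formed: 0.589 × 3.366×10⁻⁵ = 1.983×10⁻⁵ mol.
Rate: 1.983×10⁻⁵ / 2172 s = 9.13×10⁻⁹ mol s⁻¹.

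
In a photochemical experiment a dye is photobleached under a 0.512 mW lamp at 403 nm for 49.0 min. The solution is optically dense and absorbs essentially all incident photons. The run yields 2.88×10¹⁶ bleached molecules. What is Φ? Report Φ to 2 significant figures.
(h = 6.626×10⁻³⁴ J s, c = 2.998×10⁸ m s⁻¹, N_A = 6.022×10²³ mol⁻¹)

Product: 2.88×10¹⁶ / 6.022×10²³ = 4.782×10⁻⁸ mol.
Photon energy at 403 nm: hc/λ = (6.626×10⁻³⁴)(2.998×10⁸)/(403×10⁻⁹) = 4.929×10⁻¹⁹ J.
Energy delivered: (0.512 mW)(2940 s) = 1.505 J.
Photons incident: 1.505 / 4.929×10⁻¹⁹ = 3.053×10¹⁸, i.e. 3.053×10¹⁸/6.022×10²³ = 5.070×10⁻⁶ mol.
Φ = 4.782×10⁻⁸ mol / 5.070×10⁻⁶ mol photons = 0.0094.

Φ = 0.0094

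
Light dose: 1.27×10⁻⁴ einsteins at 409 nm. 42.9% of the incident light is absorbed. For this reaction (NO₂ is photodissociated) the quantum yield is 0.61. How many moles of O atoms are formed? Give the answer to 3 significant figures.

Photons absorbed: 0.429 × 1.27×10⁻⁴ = 5.448×10⁻⁵ mol.
Product: Φ × n_abs = 0.61 × 5.448×10⁻⁵ = 3.323×10⁻⁵ mol.

3.32×10⁻⁵ mol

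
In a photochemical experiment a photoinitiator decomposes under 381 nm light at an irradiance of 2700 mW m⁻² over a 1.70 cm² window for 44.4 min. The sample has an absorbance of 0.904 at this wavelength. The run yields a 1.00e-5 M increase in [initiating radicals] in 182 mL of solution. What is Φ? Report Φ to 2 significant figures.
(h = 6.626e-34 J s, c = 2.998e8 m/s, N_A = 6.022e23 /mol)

Φ = 0.53

Product: (1.00e-5 M)(0.182 L) = 1.820e-6 mol.
Photon energy at 381 nm: hc/λ = (6.626e-34)(2.998e8)/(381e-9) = 5.214e-19 J.
Energy delivered: (2700 mW m⁻²)(1.70e-4 m²)(2664 s) = 1.223 J.
Photons incident: 1.223 / 5.214e-19 = 2.346e18, i.e. 2.346e18/6.022e23 = 3.896e-6 mol.
Fraction absorbed: 1 − 10^(−0.904) = 0.8753.
Photons absorbed: 0.8753 × 3.896e-6 = 3.410e-6 mol.
Φ = 1.820e-6 mol / 3.410e-6 mol photons = 0.53.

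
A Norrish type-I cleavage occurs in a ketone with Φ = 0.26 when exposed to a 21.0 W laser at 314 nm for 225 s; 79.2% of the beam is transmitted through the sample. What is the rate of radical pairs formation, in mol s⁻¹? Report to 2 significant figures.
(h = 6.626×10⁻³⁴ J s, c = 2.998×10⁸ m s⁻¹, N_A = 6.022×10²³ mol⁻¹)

Photon energy at 314 nm: hc/λ = (6.626×10⁻³⁴)(2.998×10⁸)/(314×10⁻⁹) = 6.326×10⁻¹⁹ J.
Energy delivered: (21.0 W)(225 s) = 4725 J.
Photons incident: 4725 / 6.326×10⁻¹⁹ = 7.469×10²¹, i.e. 7.469×10²¹/6.022×10²³ = 0.01240 mol.
Fraction absorbed: 1 − 79.2/100 = 0.2080.
Photons absorbed: 0.2080 × 0.01240 = 0.002579 mol.
Product formed: 0.26 × 0.002579 = 6.705×10⁻⁴ mol.
Rate: 6.705×10⁻⁴ / 225 s = 3.0×10⁻⁶ mol s⁻¹.

3.0×10⁻⁶ mol s⁻¹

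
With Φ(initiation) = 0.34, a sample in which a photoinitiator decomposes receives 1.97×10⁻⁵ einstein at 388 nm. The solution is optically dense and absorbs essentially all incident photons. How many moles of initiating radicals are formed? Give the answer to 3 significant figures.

6.70×10⁻⁶ mol

Product: Φ × n_abs = 0.34 × 1.97×10⁻⁵ = 6.698×10⁻⁶ mol.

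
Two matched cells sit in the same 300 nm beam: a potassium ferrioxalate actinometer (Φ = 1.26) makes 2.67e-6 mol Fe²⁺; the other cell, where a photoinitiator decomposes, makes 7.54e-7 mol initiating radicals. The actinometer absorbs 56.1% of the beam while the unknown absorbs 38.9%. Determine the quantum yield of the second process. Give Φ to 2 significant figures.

Φ = 0.51

Photons absorbed by the actinometer: 2.67e-6 / 1.26 = 2.119e-6 mol.
Incident flux: 2.119e-6 / 0.561 = 3.777e-6 einstein.
Absorbed by unknown: 0.389 × 3.777e-6 = 1.469e-6 mol.
Φ(unknown) = 7.54e-7 / 1.469e-6 = 0.51.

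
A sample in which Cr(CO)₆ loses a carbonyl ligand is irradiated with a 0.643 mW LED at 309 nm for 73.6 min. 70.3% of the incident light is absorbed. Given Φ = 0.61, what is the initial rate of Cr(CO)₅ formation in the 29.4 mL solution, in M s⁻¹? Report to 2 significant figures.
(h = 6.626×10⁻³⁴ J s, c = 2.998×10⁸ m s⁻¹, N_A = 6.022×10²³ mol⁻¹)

2.4×10⁻⁸ M s⁻¹

Photon energy at 309 nm: hc/λ = (6.626×10⁻³⁴)(2.998×10⁸)/(309×10⁻⁹) = 6.429×10⁻¹⁹ J.
Energy delivered: (0.643 mW)(4416 s) = 2.839 J.
Photons incident: 2.839 / 6.429×10⁻¹⁹ = 4.416×10¹⁸, i.e. 4.416×10¹⁸/6.022×10²³ = 7.333×10⁻⁶ mol.
Photons absorbed: 0.703 × 7.333×10⁻⁶ = 5.155×10⁻⁶ mol.
Product formed: 0.61 × 5.155×10⁻⁶ = 3.145×10⁻⁶ mol.
Rate: 3.145×10⁻⁶ mol / (4416 s × 0.0294 L) = 2.4×10⁻⁸ M s⁻¹.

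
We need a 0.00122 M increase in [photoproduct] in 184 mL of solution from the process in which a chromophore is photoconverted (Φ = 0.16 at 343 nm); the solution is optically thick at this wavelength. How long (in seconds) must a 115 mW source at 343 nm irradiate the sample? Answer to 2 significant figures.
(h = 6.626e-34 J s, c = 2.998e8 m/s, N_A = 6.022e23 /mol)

t ≈ 4300 s

Product: (0.00122 M)(0.184 L) = 2.245e-4 mol.
Photons that must be absorbed: 2.245e-4 / 0.16 = 0.001403 mol.
Photon energy: hc/λ = 5.791e-19 J; per mole, 3.487e5 J mol⁻¹.
Energy required: 0.001403 × 3.487e5 = 489.2 J.
Time: 489.2 J / 0.115 W = 4300 s.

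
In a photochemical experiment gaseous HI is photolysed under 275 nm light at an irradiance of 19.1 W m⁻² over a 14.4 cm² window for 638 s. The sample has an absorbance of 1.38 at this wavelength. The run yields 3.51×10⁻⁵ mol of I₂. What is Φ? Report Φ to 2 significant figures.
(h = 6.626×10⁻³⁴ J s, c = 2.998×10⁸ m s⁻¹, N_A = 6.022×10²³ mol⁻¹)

Photon energy at 275 nm: hc/λ = (6.626×10⁻³⁴)(2.998×10⁸)/(275×10⁻⁹) = 7.224×10⁻¹⁹ J.
Energy delivered: (19.1 W m⁻²)(14.4×10⁻⁴ m²)(638 s) = 17.55 J.
Photons incident: 17.55 / 7.224×10⁻¹⁹ = 2.429×10¹⁹, i.e. 2.429×10¹⁹/6.022×10²³ = 4.034×10⁻⁵ mol.
Fraction absorbed: 1 − 10^(−1.38) = 0.9583.
Photons absorbed: 0.9583 × 4.034×10⁻⁵ = 3.866×10⁻⁵ mol.
Φ = 3.51×10⁻⁵ mol / 3.866×10⁻⁵ mol photons = 0.91.

Φ = 0.91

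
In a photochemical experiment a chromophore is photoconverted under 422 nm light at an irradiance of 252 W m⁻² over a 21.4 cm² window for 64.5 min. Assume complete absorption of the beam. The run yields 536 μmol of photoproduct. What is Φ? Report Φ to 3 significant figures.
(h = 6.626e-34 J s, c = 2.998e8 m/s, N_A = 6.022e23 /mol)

Product: 536 μmol = 5.36e-4 mol.
Photon energy at 422 nm: hc/λ = (6.626e-34)(2.998e8)/(422e-9) = 4.707e-19 J.
Energy delivered: (252 W m⁻²)(21.4e-4 m²)(3870 s) = 2087 J.
Photons incident: 2087 / 4.707e-19 = 4.434e21, i.e. 4.434e21/6.022e23 = 0.007363 mol.
Φ = 5.36e-4 mol / 0.007363 mol photons = 0.0728.

Φ = 0.0728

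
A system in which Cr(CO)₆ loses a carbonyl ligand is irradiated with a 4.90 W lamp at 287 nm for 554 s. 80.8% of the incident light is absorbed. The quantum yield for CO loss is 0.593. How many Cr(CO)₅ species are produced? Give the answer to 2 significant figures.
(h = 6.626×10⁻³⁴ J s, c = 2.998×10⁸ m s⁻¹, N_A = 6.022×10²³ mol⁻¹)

Photon energy at 287 nm: hc/λ = (6.626×10⁻³⁴)(2.998×10⁸)/(287×10⁻⁹) = 6.922×10⁻¹⁹ J.
Energy delivered: (4.90 W)(554 s) = 2715 J.
Photons incident: 2715 / 6.922×10⁻¹⁹ = 3.922×10²¹, i.e. 3.922×10²¹/6.022×10²³ = 0.006513 mol.
Photons absorbed: 0.808 × 0.006513 = 0.005263 mol.
Product: Φ × n_abs = 0.593 × 0.005263 = 0.003121 mol.
As a count: 0.003121 × 6.022×10²³ = 1.9×10²¹.

1.9×10²¹ species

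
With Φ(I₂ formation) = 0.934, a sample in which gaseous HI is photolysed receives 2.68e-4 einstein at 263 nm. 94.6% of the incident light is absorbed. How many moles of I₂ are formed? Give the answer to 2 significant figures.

2.4e-4 mol

Photons absorbed: 0.946 × 2.68e-4 = 2.535e-4 mol.
Product: Φ × n_abs = 0.934 × 2.535e-4 = 2.368e-4 mol.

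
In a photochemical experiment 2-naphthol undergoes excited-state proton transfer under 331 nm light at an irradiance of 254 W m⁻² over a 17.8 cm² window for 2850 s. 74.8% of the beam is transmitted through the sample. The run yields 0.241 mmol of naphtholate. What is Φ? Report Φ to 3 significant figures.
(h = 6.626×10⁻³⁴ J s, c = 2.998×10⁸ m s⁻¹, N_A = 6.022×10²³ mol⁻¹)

Product: 0.241 mmol = 2.41×10⁻⁴ mol.
Photon energy at 331 nm: hc/λ = (6.626×10⁻³⁴)(2.998×10⁸)/(331×10⁻⁹) = 6.001×10⁻¹⁹ J.
Energy delivered: (254 W m⁻²)(17.8×10⁻⁴ m²)(2850 s) = 1289 J.
Photons incident: 1289 / 6.001×10⁻¹⁹ = 2.148×10²¹, i.e. 2.148×10²¹/6.022×10²³ = 0.003567 mol.
Fraction absorbed: 1 − 74.8/100 = 0.2520.
Photons absorbed: 0.2520 × 0.003567 = 8.989×10⁻⁴ mol.
Φ = 2.41×10⁻⁴ mol / 8.989×10⁻⁴ mol photons = 0.268.

Φ = 0.268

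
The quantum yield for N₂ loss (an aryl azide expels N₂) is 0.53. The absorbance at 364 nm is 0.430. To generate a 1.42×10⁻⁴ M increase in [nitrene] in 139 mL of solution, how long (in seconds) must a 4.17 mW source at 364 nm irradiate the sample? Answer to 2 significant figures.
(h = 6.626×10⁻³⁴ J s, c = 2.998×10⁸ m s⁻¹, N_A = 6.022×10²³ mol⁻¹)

Product: (1.42×10⁻⁴ M)(0.139 L) = 1.974×10⁻⁵ mol.
Photons that must be absorbed: 1.974×10⁻⁵ / 0.53 = 3.725×10⁻⁵ mol.
Fraction absorbed: 1 − 10^(−0.430) = 0.6285.
Incident photons needed: 3.725×10⁻⁵ / 0.6285 = 5.927×10⁻⁵ mol.
Photon energy: hc/λ = 5.457×10⁻¹⁹ J; per mole, 3.286×10⁵ J mol⁻¹.
Energy required: 5.927×10⁻⁵ × 3.286×10⁵ = 19.48 J.
Time: 19.48 J / 0.00417 W = 4700 s.

t ≈ 4700 s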